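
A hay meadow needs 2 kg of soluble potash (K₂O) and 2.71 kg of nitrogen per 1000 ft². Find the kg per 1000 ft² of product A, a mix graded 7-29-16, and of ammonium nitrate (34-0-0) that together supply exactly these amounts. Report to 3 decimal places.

12.500 kg product A, 5.397 kg ammonium nitrate

Let a = kg of product A, b = kg of ammonium nitrate (per 1000 ft²).
K₂O: 0.16·a + 0·b = 2
N: 0.07·a + 0.34·b = 2.71
Eliminate a: (row1) − 0.16/0.07·(row2) → -0.777143·b = -4.19429, so b = 5.39706.
Back-substitute: a = (2 − 0·5.39706) / 0.16 = 12.5.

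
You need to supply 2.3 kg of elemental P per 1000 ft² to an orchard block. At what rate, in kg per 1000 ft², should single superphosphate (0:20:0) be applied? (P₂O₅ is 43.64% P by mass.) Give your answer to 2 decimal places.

26.35 kg of product per thousand sq ft

As P₂O₅: 2.3 / 0.4364 = 5.27039 kg per 1000 ft².
Product per 1000 ft² = 5.27039 / 20% = 26.352 kg.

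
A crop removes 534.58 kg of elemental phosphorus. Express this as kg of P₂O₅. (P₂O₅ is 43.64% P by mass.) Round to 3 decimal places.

1224.977 kg P₂O₅

P₂O₅ = 534.58 / 0.4364 = 1224.9771 kg.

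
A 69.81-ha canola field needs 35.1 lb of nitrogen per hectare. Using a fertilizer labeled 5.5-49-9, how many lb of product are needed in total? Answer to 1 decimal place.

Product per hectare = 35.1 / 5.5% = 638.182 lb.
Total product = 638.182 × 69.81 = 44551.47 lb.

44551.5 lb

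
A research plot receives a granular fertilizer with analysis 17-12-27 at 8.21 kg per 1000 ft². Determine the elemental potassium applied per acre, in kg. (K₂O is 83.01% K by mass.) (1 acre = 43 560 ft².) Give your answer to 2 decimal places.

K₂O per 1000 ft² = 8.21 × 27% = 2.2167 kg.
Elemental K = 2.2167 × 0.8301 = 1.84008 kg per 1000 ft².
Convert to per acre: 1.84008 × 43.56 = 80.154 kg.

80.15 kg K per acre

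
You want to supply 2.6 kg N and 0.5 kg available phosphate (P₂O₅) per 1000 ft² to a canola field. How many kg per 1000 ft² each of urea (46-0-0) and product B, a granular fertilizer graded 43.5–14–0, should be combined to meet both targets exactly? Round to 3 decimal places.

Per-1000 ft² balance (a = urea, b = product B):
N: 0.46·a + 0.435·b = 2.6
P₂O₅: 0·a + 0.14·b = 0.5
Solving simultaneously: a = 2.27484, b = 3.57143.

2.275 kg urea, 3.571 kg product B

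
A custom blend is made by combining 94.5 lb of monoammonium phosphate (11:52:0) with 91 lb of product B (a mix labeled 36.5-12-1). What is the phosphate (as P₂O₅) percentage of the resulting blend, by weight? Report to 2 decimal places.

Total mass = 94.5 + 91 = 185.5 lb.
P₂O₅ mass = 52%×94.5 + 12%×91 = 60.06 lb.
% P₂O₅ = 60.06 / 185.5 = 32.3774%.

32.38% P₂O₅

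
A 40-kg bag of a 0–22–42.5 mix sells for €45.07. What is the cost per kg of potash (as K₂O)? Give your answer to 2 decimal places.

€2.65 per kg K₂O

K₂O in bag = 40 × 42.5% = 17 kg.
Cost per kg K₂O = €45.07 / 17 = €2.6512.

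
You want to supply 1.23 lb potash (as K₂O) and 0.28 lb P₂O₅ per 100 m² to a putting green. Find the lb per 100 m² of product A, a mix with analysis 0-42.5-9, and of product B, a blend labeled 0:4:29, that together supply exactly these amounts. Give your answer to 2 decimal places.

0.27 lb product A, 4.16 lb product B

Per-100 m² balance (a = product A, b = product B):
K₂O: 0.09·a + 0.29·b = 1.23
P₂O₅: 0.425·a + 0.04·b = 0.28
Eliminate a: (row1) − 0.09/0.425·(row2) → 0.281529·b = 1.17071, so b = 4.15838.
Back-substitute: a = (1.23 − 0.29·4.15838) / 0.09 = 0.267447.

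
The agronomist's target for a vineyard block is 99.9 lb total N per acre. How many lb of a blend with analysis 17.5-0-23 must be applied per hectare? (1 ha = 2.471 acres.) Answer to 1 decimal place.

Product per acre = 99.9 / 17.5% = 570.857 lb.
Convert to per hectare: 570.857 × 2.471 = 1410.59 lb.

1410.6 lb of product per hectare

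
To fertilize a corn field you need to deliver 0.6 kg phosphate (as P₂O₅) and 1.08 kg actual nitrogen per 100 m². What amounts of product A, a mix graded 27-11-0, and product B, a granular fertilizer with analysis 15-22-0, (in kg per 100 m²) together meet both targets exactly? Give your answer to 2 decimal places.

Let a = kg of product A, b = kg of product B (per 100 m²).
P₂O₅: 0.11·a + 0.22·b = 0.6
N: 0.27·a + 0.15·b = 1.08
Eliminate b: (row1) − 0.22/0.15·(row2) → -0.286·a = -0.984, so a = 3.44056.
Then b = (1.08 − 0.27·3.44056) / 0.15 = 1.00699.

3.44 kg product A, 1.01 kg product B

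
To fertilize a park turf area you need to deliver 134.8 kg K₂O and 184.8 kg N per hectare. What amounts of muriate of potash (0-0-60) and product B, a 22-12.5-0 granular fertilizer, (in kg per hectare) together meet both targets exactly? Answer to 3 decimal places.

Let a = kg of muriate of potash, b = kg of product B (per hectare).
K₂O: 0.6·a + 0·b = 134.8
N: 0·a + 0.22·b = 184.8
Solving simultaneously: a = 224.6667, b = 840.

224.667 kg muriate of potash, 840.000 kg product B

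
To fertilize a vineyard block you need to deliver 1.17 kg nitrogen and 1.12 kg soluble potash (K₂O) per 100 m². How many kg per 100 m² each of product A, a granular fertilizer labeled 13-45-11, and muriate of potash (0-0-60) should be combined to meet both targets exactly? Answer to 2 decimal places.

Let a = kg of product A, b = kg of muriate of potash (per 100 m²).
N: 0.13·a + 0·b = 1.17
K₂O: 0.11·a + 0.6·b = 1.12
Eliminate a: (row1) − 0.13/0.11·(row2) → -0.709091·b = -0.153636, so b = 0.216667.
Back-substitute: a = (1.17 − 0·0.216667) / 0.13 = 9.

9.00 kg product A, 0.22 kg muriate of potash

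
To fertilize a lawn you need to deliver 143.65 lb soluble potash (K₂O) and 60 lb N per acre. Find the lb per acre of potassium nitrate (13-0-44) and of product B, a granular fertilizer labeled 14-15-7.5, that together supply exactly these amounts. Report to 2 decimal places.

Per-acre balance (a = potassium nitrate, b = product B):
K₂O: 0.44·a + 0.075·b = 143.65
N: 0.13·a + 0.14·b = 60
From row1: a = (143.65 − 0.075·b) / 0.44.
Into row2: 0.13·(143.65 − 0.075·b)/0.44 + 0.14·b = 60 → b = 148.997, a = 301.08004.

301.08 lb potassium nitrate, 149.00 lb product B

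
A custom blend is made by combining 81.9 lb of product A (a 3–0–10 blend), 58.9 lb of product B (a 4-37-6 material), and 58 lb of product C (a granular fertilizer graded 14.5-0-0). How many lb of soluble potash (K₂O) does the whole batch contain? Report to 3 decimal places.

11.724 lb K₂O

K₂O mass = 10%×81.9 + 6%×58.9 + 0%×58 = 11.724 lb.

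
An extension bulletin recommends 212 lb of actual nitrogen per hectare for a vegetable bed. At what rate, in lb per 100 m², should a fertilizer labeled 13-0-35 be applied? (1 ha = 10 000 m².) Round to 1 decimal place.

Product per hectare = 212 / 13% = 1630.77 lb.
Convert to per 100 m²: 1630.77 × 0.01 = 16.3077 lb.

16.3 lb of product per hundred sq m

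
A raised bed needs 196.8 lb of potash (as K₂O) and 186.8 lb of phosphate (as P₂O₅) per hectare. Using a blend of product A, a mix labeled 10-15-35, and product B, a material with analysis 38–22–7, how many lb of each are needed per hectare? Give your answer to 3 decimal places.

454.436 lb product A, 539.248 lb product B

Per-hectare balance (a = product A, b = product B):
K₂O: 0.35·a + 0.07·b = 196.8
P₂O₅: 0.15·a + 0.22·b = 186.8
Solving simultaneously: a = 454.4361, b = 539.2481.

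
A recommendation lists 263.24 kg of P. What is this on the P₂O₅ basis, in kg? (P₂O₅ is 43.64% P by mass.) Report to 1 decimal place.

P₂O₅ = 263.24 / 0.4364 = 603.208 kg.

603.2 kg P₂O₅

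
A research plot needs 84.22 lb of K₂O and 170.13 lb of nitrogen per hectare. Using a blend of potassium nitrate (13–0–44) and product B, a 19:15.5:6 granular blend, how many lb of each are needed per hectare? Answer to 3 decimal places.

76.438 lb potassium nitrate, 843.121 lb product B

With a, b = lb per hectare of potassium nitrate and product B:
K₂O: 0.44·a + 0.06·b = 84.22
N: 0.13·a + 0.19·b = 170.13
Solving simultaneously: a = 76.43799, b = 843.1214.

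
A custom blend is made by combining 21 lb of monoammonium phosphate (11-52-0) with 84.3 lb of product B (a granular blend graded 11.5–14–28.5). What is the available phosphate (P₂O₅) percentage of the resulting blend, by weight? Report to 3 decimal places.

21.578% P₂O₅

Total mass = 21 + 84.3 = 105.3 lb.
P₂O₅ mass = 52%×21 + 14%×84.3 = 22.722 lb.
% P₂O₅ = 22.722 / 105.3 = 21.5783%.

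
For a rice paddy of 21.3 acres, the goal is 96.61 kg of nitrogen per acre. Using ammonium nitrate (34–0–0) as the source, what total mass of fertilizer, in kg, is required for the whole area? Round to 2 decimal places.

6052.33 kg

Product per acre = 96.61 / 34% = 284.147 kg.
Total product = 284.147 × 21.3 = 6052.332 kg.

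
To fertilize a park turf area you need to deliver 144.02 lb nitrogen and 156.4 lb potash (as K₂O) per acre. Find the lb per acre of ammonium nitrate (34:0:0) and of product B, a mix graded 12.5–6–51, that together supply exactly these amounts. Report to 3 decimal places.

310.843 lb ammonium nitrate, 306.667 lb product B

With a, b = lb per acre of ammonium nitrate and product B:
N: 0.34·a + 0.125·b = 144.02
K₂O: 0·a + 0.51·b = 156.4
Solving simultaneously: a = 310.8431, b = 306.6667.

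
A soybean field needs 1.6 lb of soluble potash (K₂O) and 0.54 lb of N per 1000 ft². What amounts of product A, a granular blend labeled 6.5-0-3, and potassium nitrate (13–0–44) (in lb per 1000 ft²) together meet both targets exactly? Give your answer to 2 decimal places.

Let a = lb of product A, b = lb of potassium nitrate (per 1000 ft²).
K₂O: 0.03·a + 0.44·b = 1.6
N: 0.065·a + 0.13·b = 0.54
Eliminate a: (row1) − 0.03/0.065·(row2) → 0.38·b = 1.35077, so b = 3.55466.
Back-substitute: a = (1.6 − 0.44·3.55466) / 0.03 = 1.19838.

1.20 lb product A, 3.55 lb potassium nitrate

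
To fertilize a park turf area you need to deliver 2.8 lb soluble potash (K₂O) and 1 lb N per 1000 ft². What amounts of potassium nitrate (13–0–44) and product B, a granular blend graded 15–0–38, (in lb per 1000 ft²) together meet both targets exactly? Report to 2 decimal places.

2.41 lb potassium nitrate, 4.58 lb product B

With a, b = lb per 1000 ft² of potassium nitrate and product B:
K₂O: 0.44·a + 0.38·b = 2.8
N: 0.13·a + 0.15·b = 1
Eliminate a: (row1) − 0.44/0.13·(row2) → -0.127692·b = -0.584615, so b = 4.57831.
Back-substitute: a = (2.8 − 0.38·4.57831) / 0.44 = 2.40964.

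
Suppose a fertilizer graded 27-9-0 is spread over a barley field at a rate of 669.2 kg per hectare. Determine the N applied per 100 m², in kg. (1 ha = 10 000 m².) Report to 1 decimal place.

nitrogen per hectare = 669.2 × 27% = 180.684 kg.
Convert to per 100 m²: 180.684 × 0.01 = 1.80684 kg.

1.8 kg N per hundred sq m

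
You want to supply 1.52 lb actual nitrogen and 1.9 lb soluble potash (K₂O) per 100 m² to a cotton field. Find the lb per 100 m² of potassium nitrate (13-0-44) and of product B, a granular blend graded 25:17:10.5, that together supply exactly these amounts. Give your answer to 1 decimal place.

Let a = lb of potassium nitrate, b = lb of product B (per 100 m²).
N: 0.13·a + 0.25·b = 1.52
K₂O: 0.44·a + 0.105·b = 1.9
Eliminate b: (row1) − 0.25/0.105·(row2) → -0.917619·a = -3.00381, so a = 3.27348.
Then b = (1.9 − 0.44·3.27348) / 0.105 = 4.37779.

3.3 lb potassium nitrate, 4.4 lb product B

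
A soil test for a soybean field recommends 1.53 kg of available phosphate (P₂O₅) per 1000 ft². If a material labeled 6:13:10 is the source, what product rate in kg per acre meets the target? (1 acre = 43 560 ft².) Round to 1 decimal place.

Product per 1000 ft² = 1.53 / 13% = 11.7692 kg.
Convert to per acre: 11.7692 × 43.56 = 512.668 kg.

512.7 kg of product per acre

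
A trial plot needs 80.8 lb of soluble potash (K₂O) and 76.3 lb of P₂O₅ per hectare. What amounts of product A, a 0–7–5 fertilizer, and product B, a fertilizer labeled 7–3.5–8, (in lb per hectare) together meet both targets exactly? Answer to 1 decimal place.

Let a = lb of product A, b = lb of product B (per hectare).
K₂O: 0.05·a + 0.08·b = 80.8
P₂O₅: 0.07·a + 0.035·b = 76.3
From row1: a = (80.8 − 0.08·b) / 0.05.
Into row2: 0.07·(80.8 − 0.08·b)/0.05 + 0.035·b = 76.3 → b = 478.182, a = 850.909.

850.9 lb product A, 478.2 lb product B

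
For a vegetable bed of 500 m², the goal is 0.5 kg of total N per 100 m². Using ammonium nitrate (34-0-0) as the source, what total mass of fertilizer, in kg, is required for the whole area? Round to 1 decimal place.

7.4 kg

Product per 100 m² = 0.5 / 34% = 1.47059 kg.
Total product = 1.47059 × 500 / 100 = 7.35294 kg.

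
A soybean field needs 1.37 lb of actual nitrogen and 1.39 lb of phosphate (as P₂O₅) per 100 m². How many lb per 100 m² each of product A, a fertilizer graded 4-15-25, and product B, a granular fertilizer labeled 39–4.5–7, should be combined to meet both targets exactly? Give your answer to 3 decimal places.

With a, b = lb per 100 m² of product A and product B:
N: 0.04·a + 0.39·b = 1.37
P₂O₅: 0.15·a + 0.045·b = 1.39
Eliminate b: (row1) − 0.39/0.045·(row2) → -1.26·a = -10.6767, so a = 8.47354.
Then b = (1.39 − 0.15·8.47354) / 0.045 = 2.64374.

8.474 lb product A, 2.644 lb product B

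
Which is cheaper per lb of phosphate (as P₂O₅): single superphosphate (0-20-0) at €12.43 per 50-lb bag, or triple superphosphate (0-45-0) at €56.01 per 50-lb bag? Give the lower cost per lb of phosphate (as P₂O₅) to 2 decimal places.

€1.24 per lb P₂O₅ (single superphosphate)

single superphosphate: P₂O₅ per bag = 50 × 20% = 10 lb; cost = 12.43 / 10 = €1.2430/lb P₂O₅.
triple superphosphate: P₂O₅ per bag = 50 × 45% = 22.5 lb; cost = 56.01 / 22.5 = €2.4893/lb P₂O₅.
single superphosphate is cheaper.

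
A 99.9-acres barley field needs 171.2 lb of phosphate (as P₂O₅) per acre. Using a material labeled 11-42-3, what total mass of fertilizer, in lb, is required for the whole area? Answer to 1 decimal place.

Product per acre = 171.2 / 42% = 407.619 lb.
Total product = 407.619 × 99.9 = 40721.14 lb.

40721.1 lb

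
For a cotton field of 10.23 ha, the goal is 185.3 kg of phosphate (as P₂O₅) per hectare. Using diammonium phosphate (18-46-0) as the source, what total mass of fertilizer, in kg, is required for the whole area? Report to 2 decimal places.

4120.91 kg

Product per hectare = 185.3 / 46% = 402.826 kg.
Total product = 402.826 × 10.23 = 4120.911 kg.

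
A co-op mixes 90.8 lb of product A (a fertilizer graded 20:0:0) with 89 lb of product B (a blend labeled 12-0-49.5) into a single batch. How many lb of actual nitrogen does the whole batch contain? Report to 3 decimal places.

28.840 lb N

N mass = 20%×90.8 + 12%×89 = 28.84 lb.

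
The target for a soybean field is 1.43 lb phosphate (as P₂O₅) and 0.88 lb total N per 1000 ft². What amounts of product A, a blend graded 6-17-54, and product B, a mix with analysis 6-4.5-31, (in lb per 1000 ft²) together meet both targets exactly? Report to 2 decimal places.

6.16 lb product A, 8.51 lb product B

With a, b = lb per 1000 ft² of product A and product B:
P₂O₅: 0.17·a + 0.045·b = 1.43
N: 0.06·a + 0.06·b = 0.88
Solving simultaneously: a = 6.16, b = 8.50667.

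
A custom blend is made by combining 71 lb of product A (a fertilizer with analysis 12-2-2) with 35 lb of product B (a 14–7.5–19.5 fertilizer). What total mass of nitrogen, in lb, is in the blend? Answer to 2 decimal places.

13.42 lb N

N mass = 12%×71 + 14%×35 = 13.42 lb.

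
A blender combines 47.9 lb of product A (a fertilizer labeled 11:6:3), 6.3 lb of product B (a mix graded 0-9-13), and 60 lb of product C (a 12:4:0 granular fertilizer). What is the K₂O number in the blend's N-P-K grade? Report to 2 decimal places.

1.98% K₂O

Total mass = 47.9 + 6.3 + 60 = 114.2 lb.
K₂O mass = 3%×47.9 + 13%×6.3 + 0%×60 = 2.256 lb.
% K₂O = 2.256 / 114.2 = 1.97548%.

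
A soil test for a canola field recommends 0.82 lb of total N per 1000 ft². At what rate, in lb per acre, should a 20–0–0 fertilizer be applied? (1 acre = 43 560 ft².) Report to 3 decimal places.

178.596 lb of product per acre

Product per 1000 ft² = 0.82 / 20% = 4.1 lb.
Convert to per acre: 4.1 × 43.56 = 178.596 lb.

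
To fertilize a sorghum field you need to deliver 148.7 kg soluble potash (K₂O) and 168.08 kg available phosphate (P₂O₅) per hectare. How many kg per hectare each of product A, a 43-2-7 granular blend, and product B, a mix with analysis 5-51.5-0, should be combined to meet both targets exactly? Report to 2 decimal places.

2124.29 kg product A, 243.87 kg product B

With a, b = kg per hectare of product A and product B:
K₂O: 0.07·a + 0·b = 148.7
P₂O₅: 0.02·a + 0.515·b = 168.08
Eliminate a: (row1) − 0.07/0.02·(row2) → -1.8025·b = -439.58, so b = 243.872.
Back-substitute: a = (148.7 − 0·243.872) / 0.07 = 2124.286.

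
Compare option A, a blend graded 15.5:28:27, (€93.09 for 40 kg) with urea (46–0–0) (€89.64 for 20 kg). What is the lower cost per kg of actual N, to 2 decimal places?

option A: N per bag = 40 × 15.5% = 6.2 kg; cost = 93.09 / 6.2 = €15.0145/kg N.
urea: N per bag = 20 × 46% = 9.2 kg; cost = 89.64 / 9.2 = €9.7435/kg N.
urea is cheaper.

€9.74 per kg N (urea)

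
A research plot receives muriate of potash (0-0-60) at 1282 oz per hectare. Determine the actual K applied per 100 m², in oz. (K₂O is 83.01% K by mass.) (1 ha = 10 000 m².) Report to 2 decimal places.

6.39 oz K per hundred sq m

K₂O per hectare = 1282 × 60% = 769.2 oz.
Elemental K = 769.2 × 0.8301 = 638.513 oz per hectare.
Convert to per 100 m²: 638.513 × 0.01 = 6.38513 oz.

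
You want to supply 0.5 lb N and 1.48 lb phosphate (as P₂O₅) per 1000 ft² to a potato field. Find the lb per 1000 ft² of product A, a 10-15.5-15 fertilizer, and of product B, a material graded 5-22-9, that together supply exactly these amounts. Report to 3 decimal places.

2.526 lb product A, 4.947 lb product B

Per-1000 ft² balance (a = product A, b = product B):
N: 0.1·a + 0.05·b = 0.5
P₂O₅: 0.155·a + 0.22·b = 1.48
Solving simultaneously: a = 2.52632, b = 4.94737.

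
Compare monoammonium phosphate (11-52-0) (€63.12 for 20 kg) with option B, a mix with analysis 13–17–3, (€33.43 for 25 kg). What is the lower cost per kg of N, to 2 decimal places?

€10.29 per kg N (option B)

monoammonium phosphate: N per bag = 20 × 11% = 2.2 kg; cost = 63.12 / 2.2 = €28.6909/kg N.
option B: N per bag = 25 × 13% = 3.25 kg; cost = 33.43 / 3.25 = €10.2862/kg N.
option B is cheaper.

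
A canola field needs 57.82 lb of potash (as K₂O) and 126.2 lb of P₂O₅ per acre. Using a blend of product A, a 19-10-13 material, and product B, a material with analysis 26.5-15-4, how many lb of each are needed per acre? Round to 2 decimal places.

233.87 lb product A, 685.42 lb product B

Let a = lb of product A, b = lb of product B (per acre).
K₂O: 0.13·a + 0.04·b = 57.82
P₂O₅: 0.1·a + 0.15·b = 126.2
Solving simultaneously: a = 233.871, b = 685.419.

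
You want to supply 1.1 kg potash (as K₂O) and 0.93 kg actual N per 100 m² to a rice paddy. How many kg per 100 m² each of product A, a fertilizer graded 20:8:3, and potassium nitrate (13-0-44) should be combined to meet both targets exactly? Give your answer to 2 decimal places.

Per-100 m² balance (a = product A, b = potassium nitrate):
K₂O: 0.03·a + 0.44·b = 1.1
N: 0.2·a + 0.13·b = 0.93
Solving simultaneously: a = 3.16528, b = 2.28419.

3.17 kg product A, 2.28 kg potassium nitrate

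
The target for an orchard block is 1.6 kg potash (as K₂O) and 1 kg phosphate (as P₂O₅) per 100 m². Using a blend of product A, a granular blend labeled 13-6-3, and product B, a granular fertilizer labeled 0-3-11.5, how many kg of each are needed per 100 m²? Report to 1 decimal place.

Per-100 m² balance (a = product A, b = product B):
K₂O: 0.03·a + 0.115·b = 1.6
P₂O₅: 0.06·a + 0.03·b = 1
From row1: a = (1.6 − 0.115·b) / 0.03.
Into row2: 0.06·(1.6 − 0.115·b)/0.03 + 0.03·b = 1 → b = 11, a = 11.1667.

11.2 kg product A, 11.0 kg product B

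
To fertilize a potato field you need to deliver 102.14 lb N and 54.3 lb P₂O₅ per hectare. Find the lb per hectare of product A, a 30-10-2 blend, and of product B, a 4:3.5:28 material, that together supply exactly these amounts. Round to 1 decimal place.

215.8 lb product A, 934.8 lb product B

Let a = lb of product A, b = lb of product B (per hectare).
N: 0.3·a + 0.04·b = 102.14
P₂O₅: 0.1·a + 0.035·b = 54.3
Solving simultaneously: a = 215.831, b = 934.769.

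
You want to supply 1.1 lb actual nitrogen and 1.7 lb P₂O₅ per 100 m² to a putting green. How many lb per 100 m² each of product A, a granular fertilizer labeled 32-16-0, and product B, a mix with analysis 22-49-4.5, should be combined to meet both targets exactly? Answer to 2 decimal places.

1.36 lb product A, 3.03 lb product B

Let a = lb of product A, b = lb of product B (per 100 m²).
N: 0.32·a + 0.22·b = 1.1
P₂O₅: 0.16·a + 0.49·b = 1.7
Eliminate a: (row1) − 0.32/0.16·(row2) → -0.76·b = -2.3, so b = 3.02632.
Back-substitute: a = (1.1 − 0.22·3.02632) / 0.32 = 1.35691.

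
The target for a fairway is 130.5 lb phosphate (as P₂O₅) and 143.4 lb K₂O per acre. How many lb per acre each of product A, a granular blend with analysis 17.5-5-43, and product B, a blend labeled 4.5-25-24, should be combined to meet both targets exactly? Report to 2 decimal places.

Let a = lb of product A, b = lb of product B (per acre).
P₂O₅: 0.05·a + 0.25·b = 130.5
K₂O: 0.43·a + 0.24·b = 143.4
Solving simultaneously: a = 47.4346, b = 512.513.

47.43 lb product A, 512.51 lb product B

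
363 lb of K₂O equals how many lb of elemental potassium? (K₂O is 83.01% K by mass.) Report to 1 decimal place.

K = 363 × 0.8301 = 301.326 lb.

301.3 lb K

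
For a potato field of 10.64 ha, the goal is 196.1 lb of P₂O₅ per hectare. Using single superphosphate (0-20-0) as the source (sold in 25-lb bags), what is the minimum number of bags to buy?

Product per hectare = 196.1 / 20% = 980.5 lb.
Total product = 980.5 × 10.64 = 10432.5 lb.
Bags = ⌈10432.5 / 25⌉ = 418.

418 bags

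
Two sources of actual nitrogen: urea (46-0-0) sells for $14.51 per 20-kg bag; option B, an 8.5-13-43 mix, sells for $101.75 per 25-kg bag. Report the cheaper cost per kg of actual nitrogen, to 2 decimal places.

$1.58 per kg N (urea)

urea: N per bag = 20 × 46% = 9.2 kg; cost = 14.51 / 9.2 = $1.5772/kg N.
option B: N per bag = 25 × 8.5% = 2.125 kg; cost = 101.75 / 2.125 = $47.8824/kg N.
urea is cheaper.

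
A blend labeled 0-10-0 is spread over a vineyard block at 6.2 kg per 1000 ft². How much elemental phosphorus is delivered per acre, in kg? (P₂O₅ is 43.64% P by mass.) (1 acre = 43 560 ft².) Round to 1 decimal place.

11.8 kg P per acre

P₂O₅ per 1000 ft² = 6.2 × 10% = 0.62 kg.
Elemental P = 0.62 × 0.4364 = 0.270568 kg per 1000 ft².
Convert to per acre: 0.270568 × 43.56 = 11.7859 kg.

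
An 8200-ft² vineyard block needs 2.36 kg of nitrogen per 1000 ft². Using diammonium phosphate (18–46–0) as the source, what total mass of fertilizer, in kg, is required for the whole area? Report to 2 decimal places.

Product per 1000 ft² = 2.36 / 18% = 13.1111 kg.
Total product = 13.1111 × 8200 / 1000 = 107.511 kg.

107.51 kg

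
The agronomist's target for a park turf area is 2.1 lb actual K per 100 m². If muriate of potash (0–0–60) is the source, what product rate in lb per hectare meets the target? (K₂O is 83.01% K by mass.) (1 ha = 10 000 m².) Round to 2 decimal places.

As K₂O: 2.1 / 0.8301 = 2.52982 lb per 100 m².
Product per 100 m² = 2.52982 / 60% = 4.21636 lb.
Convert to per hectare: 4.21636 × 100 = 421.636 lb.

421.64 lb of product per hectare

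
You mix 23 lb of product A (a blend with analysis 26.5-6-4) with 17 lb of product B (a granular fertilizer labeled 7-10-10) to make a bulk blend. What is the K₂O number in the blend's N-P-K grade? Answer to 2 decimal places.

6.55% K₂O

Total mass = 23 + 17 = 40 lb.
K₂O mass = 4%×23 + 10%×17 = 2.62 lb.
% K₂O = 2.62 / 40 = 6.55%.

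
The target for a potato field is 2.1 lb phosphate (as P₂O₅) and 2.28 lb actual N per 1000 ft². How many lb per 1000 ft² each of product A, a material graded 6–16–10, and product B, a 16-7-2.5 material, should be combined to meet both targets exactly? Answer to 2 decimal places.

8.24 lb product A, 11.16 lb product B

Per-1000 ft² balance (a = product A, b = product B):
P₂O₅: 0.16·a + 0.07·b = 2.1
N: 0.06·a + 0.16·b = 2.28
Eliminate b: (row1) − 0.07/0.16·(row2) → 0.13375·a = 1.1025, so a = 8.24299.
Then b = (2.28 − 0.06·8.24299) / 0.16 = 11.1589.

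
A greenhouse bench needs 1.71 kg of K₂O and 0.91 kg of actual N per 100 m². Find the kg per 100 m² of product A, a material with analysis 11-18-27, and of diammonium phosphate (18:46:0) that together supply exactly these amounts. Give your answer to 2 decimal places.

Let a = kg of product A, b = kg of diammonium phosphate (per 100 m²).
K₂O: 0.27·a + 0·b = 1.71
N: 0.11·a + 0.18·b = 0.91
Eliminate b: (row1) − 0/0.18·(row2) → 0.27·a = 1.71, so a = 6.33333.
Then b = (0.91 − 0.11·6.33333) / 0.18 = 1.18519.

6.33 kg product A, 1.19 kg diammonium phosphate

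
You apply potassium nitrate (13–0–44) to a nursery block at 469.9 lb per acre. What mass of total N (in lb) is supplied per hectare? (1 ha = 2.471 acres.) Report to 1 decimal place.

150.9 lb N per hectare

nitrogen per acre = 469.9 × 13% = 61.087 lb.
Convert to per hectare: 61.087 × 2.471 = 150.946 lb.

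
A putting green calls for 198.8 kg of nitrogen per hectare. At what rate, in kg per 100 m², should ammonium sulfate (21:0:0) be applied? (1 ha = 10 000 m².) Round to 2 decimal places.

Product per hectare = 198.8 / 21% = 946.667 kg.
Convert to per 100 m²: 946.667 × 0.01 = 9.46667 kg.

9.47 kg of product per hundred sq m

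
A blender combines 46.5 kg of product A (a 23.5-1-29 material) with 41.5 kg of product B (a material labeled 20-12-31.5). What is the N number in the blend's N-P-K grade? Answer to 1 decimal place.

21.8% N

Total mass = 46.5 + 41.5 = 88 kg.
N mass = 23.5%×46.5 + 20%×41.5 = 19.2275 kg.
% N = 19.2275 / 88 = 21.8494%.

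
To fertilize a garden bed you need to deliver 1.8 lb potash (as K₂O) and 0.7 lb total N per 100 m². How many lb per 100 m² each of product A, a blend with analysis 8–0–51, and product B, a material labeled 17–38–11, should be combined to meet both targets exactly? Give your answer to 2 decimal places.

2.94 lb product A, 2.73 lb product B

Let a = lb of product A, b = lb of product B (per 100 m²).
K₂O: 0.51·a + 0.11·b = 1.8
N: 0.08·a + 0.17·b = 0.7
Eliminate b: (row1) − 0.11/0.17·(row2) → 0.458235·a = 1.34706, so a = 2.93967.
Then b = (0.7 − 0.08·2.93967) / 0.17 = 2.73427.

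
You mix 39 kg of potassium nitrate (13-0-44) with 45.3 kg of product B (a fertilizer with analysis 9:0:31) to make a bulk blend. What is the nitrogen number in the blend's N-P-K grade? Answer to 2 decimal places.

Total mass = 39 + 45.3 = 84.3 kg.
N mass = 13%×39 + 9%×45.3 = 9.147 kg.
% N = 9.147 / 84.3 = 10.8505%.

10.85% N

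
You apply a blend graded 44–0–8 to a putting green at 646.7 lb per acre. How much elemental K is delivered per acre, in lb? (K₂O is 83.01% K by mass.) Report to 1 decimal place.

K₂O per acre = 646.7 × 8% = 51.736 lb.
Elemental K = 51.736 × 0.8301 = 42.9461 lb per acre.

42.9 lb K per acre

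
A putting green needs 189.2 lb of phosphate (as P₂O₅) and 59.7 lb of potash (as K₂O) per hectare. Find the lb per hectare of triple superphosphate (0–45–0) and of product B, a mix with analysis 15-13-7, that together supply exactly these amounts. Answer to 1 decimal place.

174.1 lb triple superphosphate, 852.9 lb product B

With a, b = lb per hectare of triple superphosphate and product B:
P₂O₅: 0.45·a + 0.13·b = 189.2
K₂O: 0·a + 0.07·b = 59.7
Solving simultaneously: a = 174.063, b = 852.857.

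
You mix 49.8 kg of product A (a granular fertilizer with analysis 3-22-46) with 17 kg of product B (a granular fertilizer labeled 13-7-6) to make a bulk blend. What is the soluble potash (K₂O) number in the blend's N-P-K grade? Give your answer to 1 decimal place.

Total mass = 49.8 + 17 = 66.8 kg.
K₂O mass = 46%×49.8 + 6%×17 = 23.928 kg.
% K₂O = 23.928 / 66.8 = 35.8204%.

35.8% K₂O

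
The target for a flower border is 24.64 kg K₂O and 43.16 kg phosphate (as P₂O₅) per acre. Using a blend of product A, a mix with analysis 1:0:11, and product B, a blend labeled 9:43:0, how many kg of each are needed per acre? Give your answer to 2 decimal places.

224.00 kg product A, 100.37 kg product B

With a, b = kg per acre of product A and product B:
K₂O: 0.11·a + 0·b = 24.64
P₂O₅: 0·a + 0.43·b = 43.16
Solving simultaneously: a = 224, b = 100.372.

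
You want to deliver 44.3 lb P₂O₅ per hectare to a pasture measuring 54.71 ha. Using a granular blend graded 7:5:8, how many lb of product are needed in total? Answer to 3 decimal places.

Product per hectare = 44.3 / 5% = 886 lb.
Total product = 886 × 54.71 = 48473.06 lb.

48473.060 lb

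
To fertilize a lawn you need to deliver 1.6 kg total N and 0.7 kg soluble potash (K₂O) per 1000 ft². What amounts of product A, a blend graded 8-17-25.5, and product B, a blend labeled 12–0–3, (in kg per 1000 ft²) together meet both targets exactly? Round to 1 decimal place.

Let a = kg of product A, b = kg of product B (per 1000 ft²).
N: 0.08·a + 0.12·b = 1.6
K₂O: 0.255·a + 0.03·b = 0.7
From row1: a = (1.6 − 0.12·b) / 0.08.
Into row2: 0.255·(1.6 − 0.12·b)/0.08 + 0.03·b = 0.7 → b = 12.4823, a = 1.2766.

1.3 kg product A, 12.5 kg product B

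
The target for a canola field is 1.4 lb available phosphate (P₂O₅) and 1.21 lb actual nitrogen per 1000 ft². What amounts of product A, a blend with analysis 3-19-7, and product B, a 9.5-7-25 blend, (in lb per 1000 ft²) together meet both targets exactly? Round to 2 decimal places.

With a, b = lb per 1000 ft² of product A and product B:
P₂O₅: 0.19·a + 0.07·b = 1.4
N: 0.03·a + 0.095·b = 1.21
Eliminate a: (row1) − 0.19/0.03·(row2) → -0.531667·b = -6.26333, so b = 11.7806.
Back-substitute: a = (1.4 − 0.07·11.7806) / 0.19 = 3.02821.

3.03 lb product A, 11.78 lb product B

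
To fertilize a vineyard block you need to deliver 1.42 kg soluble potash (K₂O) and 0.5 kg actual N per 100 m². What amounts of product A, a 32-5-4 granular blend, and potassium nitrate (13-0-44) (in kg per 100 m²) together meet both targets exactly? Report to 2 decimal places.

0.26 kg product A, 3.20 kg potassium nitrate

With a, b = kg per 100 m² of product A and potassium nitrate:
K₂O: 0.04·a + 0.44·b = 1.42
N: 0.32·a + 0.13·b = 0.5
From row1: a = (1.42 − 0.44·b) / 0.04.
Into row2: 0.32·(1.42 − 0.44·b)/0.04 + 0.13·b = 0.5 → b = 3.20354, a = 0.261062.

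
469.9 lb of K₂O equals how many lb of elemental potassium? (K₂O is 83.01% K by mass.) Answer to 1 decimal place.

K = 469.9 × 0.8301 = 390.064 lb.

390.1 lb K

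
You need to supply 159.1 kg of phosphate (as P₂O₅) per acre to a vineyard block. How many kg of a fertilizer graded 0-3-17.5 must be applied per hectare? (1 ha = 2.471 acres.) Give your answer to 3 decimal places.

13104.537 kg of product per hectare

Product per acre = 159.1 / 3% = 5303.33 kg.
Convert to per hectare: 5303.33 × 2.471 = 13104.5367 kg.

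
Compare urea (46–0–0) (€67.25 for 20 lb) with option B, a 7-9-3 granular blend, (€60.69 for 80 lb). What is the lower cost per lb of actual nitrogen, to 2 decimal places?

urea: N per bag = 20 × 46% = 9.2 lb; cost = 67.25 / 9.2 = €7.3098/lb N.
option B: N per bag = 80 × 7% = 5.6 lb; cost = 60.69 / 5.6 = €10.8375/lb N.
urea is cheaper.

€7.31 per lb N (urea)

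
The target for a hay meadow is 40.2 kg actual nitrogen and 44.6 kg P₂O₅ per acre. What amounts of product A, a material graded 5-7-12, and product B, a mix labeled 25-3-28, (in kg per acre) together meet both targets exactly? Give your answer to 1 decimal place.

621.5 kg product A, 36.5 kg product B

With a, b = kg per acre of product A and product B:
N: 0.05·a + 0.25·b = 40.2
P₂O₅: 0.07·a + 0.03·b = 44.6
Solving simultaneously: a = 621.5, b = 36.5.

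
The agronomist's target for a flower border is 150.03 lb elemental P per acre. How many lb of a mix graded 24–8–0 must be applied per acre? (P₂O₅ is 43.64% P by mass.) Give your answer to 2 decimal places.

4297.38 lb of product per acre

As P₂O₅: 150.03 / 0.4364 = 343.79 lb per acre.
Product per acre = 343.79 / 8% = 4297.376 lb.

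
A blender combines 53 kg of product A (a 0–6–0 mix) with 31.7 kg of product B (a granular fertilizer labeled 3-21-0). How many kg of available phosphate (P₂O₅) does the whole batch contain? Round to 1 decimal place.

9.8 kg P₂O₅

P₂O₅ mass = 6%×53 + 21%×31.7 = 9.837 kg.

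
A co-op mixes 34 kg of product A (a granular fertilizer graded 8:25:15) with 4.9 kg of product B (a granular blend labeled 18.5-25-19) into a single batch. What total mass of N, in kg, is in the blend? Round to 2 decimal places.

N mass = 8%×34 + 18.5%×4.9 = 3.6265 kg.

3.63 kg N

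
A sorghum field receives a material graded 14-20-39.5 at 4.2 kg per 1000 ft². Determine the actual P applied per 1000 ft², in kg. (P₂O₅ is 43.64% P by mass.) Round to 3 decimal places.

0.367 kg P per thousand sq ft

P₂O₅ per 1000 ft² = 4.2 × 20% = 0.84 kg.
Elemental P = 0.84 × 0.4364 = 0.366576 kg per 1000 ft².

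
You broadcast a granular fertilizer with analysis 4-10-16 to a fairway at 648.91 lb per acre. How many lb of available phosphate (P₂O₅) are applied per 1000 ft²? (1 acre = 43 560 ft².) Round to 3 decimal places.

1.490 lb P₂O₅ per thousand sq ft

P₂O₅ per acre = 648.91 × 10% = 64.891 lb.
Convert to per 1000 ft²: 64.891 × 0.0229568 = 1.48969 lb.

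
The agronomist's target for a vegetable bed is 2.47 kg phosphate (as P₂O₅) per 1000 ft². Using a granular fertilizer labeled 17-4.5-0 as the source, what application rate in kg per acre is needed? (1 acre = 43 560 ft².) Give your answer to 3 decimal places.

2390.960 kg of product per acre

Product per 1000 ft² = 2.47 / 4.5% = 54.8889 kg.
Convert to per acre: 54.8889 × 43.56 = 2390.96 kg.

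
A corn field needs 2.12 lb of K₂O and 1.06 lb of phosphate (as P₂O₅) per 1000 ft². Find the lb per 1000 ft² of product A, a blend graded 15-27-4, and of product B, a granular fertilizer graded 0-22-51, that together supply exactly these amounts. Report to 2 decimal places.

0.58 lb product A, 4.11 lb product B

Let a = lb of product A, b = lb of product B (per 1000 ft²).
K₂O: 0.04·a + 0.51·b = 2.12
P₂O₅: 0.27·a + 0.22·b = 1.06
Solving simultaneously: a = 0.57564, b = 4.11171.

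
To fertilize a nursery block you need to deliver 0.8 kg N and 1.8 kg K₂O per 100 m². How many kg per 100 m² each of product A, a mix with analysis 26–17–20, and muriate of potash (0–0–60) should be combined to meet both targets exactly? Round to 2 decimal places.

3.08 kg product A, 1.97 kg muriate of potash

Let a = kg of product A, b = kg of muriate of potash (per 100 m²).
N: 0.26·a + 0·b = 0.8
K₂O: 0.2·a + 0.6·b = 1.8
Eliminate a: (row1) − 0.26/0.2·(row2) → -0.78·b = -1.54, so b = 1.97436.
Back-substitute: a = (0.8 − 0·1.97436) / 0.26 = 3.07692.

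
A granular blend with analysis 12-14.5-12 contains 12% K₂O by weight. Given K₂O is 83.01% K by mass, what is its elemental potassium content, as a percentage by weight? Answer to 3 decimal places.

9.961% K

%K = 12 × 0.8301 = 9.9612%.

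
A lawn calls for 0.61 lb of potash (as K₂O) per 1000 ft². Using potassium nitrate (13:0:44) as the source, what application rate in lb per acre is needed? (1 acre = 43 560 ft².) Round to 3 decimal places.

60.390 lb of product per acre

Product per 1000 ft² = 0.61 / 44% = 1.38636 lb.
Convert to per acre: 1.38636 × 43.56 = 60.39 lb.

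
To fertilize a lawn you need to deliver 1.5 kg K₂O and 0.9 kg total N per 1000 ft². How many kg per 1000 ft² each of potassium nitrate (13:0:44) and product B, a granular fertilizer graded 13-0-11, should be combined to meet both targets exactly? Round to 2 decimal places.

Let a = kg of potassium nitrate, b = kg of product B (per 1000 ft²).
K₂O: 0.44·a + 0.11·b = 1.5
N: 0.13·a + 0.13·b = 0.9
Solving simultaneously: a = 2.23776, b = 4.68531.

2.24 kg potassium nitrate, 4.69 kg product B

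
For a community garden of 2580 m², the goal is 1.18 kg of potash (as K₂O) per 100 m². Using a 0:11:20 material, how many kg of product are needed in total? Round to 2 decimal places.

152.22 kg

Product per 100 m² = 1.18 / 20% = 5.9 kg.
Total product = 5.9 × 2580 / 100 = 152.22 kg.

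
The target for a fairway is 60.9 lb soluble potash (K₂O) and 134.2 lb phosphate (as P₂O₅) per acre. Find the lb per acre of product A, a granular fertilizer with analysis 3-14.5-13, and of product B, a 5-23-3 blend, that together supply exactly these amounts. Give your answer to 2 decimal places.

With a, b = lb per acre of product A and product B:
K₂O: 0.13·a + 0.03·b = 60.9
P₂O₅: 0.145·a + 0.23·b = 134.2
Eliminate b: (row1) − 0.03/0.23·(row2) → 0.111087·a = 43.3957, so a = 390.646.
Then b = (134.2 − 0.145·390.646) / 0.23 = 337.202.

390.65 lb product A, 337.20 lb product B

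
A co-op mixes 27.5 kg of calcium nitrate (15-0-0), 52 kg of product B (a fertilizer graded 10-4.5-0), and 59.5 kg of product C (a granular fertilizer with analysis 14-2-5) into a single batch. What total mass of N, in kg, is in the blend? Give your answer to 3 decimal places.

N mass = 15%×27.5 + 10%×52 + 14%×59.5 = 17.655 kg.

17.655 kg N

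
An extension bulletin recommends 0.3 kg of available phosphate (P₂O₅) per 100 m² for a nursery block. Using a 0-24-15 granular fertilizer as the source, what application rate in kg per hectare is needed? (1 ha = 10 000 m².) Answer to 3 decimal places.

Product per 100 m² = 0.3 / 24% = 1.25 kg.
Convert to per hectare: 1.25 × 100 = 125 kg.

125.000 kg of product per hectare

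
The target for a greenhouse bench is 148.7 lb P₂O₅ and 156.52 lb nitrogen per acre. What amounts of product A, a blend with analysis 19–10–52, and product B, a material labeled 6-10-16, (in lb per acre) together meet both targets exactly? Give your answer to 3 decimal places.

Let a = lb of product A, b = lb of product B (per acre).
P₂O₅: 0.1·a + 0.1·b = 148.7
N: 0.19·a + 0.06·b = 156.52
Solving simultaneously: a = 517.6923, b = 969.3077.

517.692 lb product A, 969.308 lb product B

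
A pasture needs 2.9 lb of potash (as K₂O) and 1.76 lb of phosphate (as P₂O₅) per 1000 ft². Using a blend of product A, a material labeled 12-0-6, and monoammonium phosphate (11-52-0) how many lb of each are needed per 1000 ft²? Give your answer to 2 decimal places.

48.33 lb product A, 3.38 lb monoammonium phosphate

With a, b = lb per 1000 ft² of product A and monoammonium phosphate:
K₂O: 0.06·a + 0·b = 2.9
P₂O₅: 0·a + 0.52·b = 1.76
Solving simultaneously: a = 48.3333, b = 3.38462.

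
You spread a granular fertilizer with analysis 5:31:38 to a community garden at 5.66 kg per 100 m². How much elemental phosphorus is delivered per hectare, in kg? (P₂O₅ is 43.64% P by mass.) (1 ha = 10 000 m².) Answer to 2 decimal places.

76.57 kg P per hectare

P₂O₅ per 100 m² = 5.66 × 31% = 1.7546 kg.
Elemental P = 1.7546 × 0.4364 = 0.765707 kg per 100 m².
Convert to per hectare: 0.765707 × 100 = 76.5707 kg.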